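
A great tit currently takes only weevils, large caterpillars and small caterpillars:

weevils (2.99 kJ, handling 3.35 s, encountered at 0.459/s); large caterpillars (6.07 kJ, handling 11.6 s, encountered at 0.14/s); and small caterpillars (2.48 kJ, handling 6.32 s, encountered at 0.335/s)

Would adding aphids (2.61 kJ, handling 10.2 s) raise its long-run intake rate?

Current rate: (0.459×2.99 + 0.14×6.07 + 0.335×2.48)/(1 + 0.459×3.35 + 0.14×11.6 + 0.335×6.32) = 0.4862 kJ/s.
Profitability of aphids: 2.61/10.2 = 0.2559 kJ/s.
0.2559 < 0.4862, so adding aphids would lower the average — exclude it.

No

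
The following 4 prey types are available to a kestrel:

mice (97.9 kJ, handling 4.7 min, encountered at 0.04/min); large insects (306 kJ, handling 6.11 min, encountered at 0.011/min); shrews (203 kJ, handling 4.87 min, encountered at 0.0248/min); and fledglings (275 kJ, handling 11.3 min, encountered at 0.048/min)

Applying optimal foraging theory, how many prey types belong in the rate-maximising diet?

4

Profitabilities (E/h, kJ/min): large insects 50.1, shrews 41.7, fledglings 24.3, mice 20.8. Add prey in this order while the next type's profitability exceeds the intake rate on those already taken.
Rate on top 1: 3.154. shrews: 41.7 > 3.154 → include.
Rate on top 2: 7.071. fledglings: 24.3 > 7.071 → include.
Rate on top 3: 12.48. mice: 20.8 > 12.48 → include.
Optimal diet: large insects, shrews, fledglings, mice — 4 of 4 types.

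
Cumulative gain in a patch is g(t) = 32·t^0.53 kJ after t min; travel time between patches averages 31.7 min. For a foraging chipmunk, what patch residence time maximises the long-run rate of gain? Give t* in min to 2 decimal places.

Optimal t* satisfies g'(t*) = g(t*)/(T + t*).
g'(t) = 0.53·32·t^-0.47. Setting 0.53·32·t^-0.47 = 32·t^0.53/(31.7+t) gives 0.53(31.7+t) = t, so 0.47·t = 0.53×31.7.
t* = 0.53×31.7/0.47 = 35.75 min.

35.75 min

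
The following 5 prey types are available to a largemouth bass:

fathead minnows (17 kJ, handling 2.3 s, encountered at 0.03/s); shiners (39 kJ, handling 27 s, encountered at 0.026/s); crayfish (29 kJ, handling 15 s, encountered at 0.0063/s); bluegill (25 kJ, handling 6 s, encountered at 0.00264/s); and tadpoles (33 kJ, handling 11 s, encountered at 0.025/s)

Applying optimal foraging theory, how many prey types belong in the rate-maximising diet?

Profitabilities (E/h, kJ/s): fathead minnows 7.39, bluegill 4.17, tadpoles 3, crayfish 1.93, shiners 1.44. Add prey in this order while the next type's profitability exceeds the intake rate on those already taken.
Rate on top 1: 0.4771. bluegill: 4.17 > 0.4771 → include.
Rate on top 2: 0.531. tadpoles: 3 > 0.531 → include.
Rate on top 3: 1.03. crayfish: 1.93 > 1.03 → include.
Rate on top 4: 1.089. shiners: 1.44 > 1.089 → include.
Optimal diet: fathead minnows, bluegill, tadpoles, crayfish, shiners — 5 of 5 types.

5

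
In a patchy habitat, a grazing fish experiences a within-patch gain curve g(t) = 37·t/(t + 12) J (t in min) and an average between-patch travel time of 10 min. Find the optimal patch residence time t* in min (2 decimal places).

10.95 min

Optimal t* satisfies g'(t*) = g(t*)/(T + t*).
g'(t) = 37·12/(t + 12)². Setting 37·12/(t+12)² = 37t/[(t+12)(10+t)] gives 12(10+t) = t(t+12), so t² = 12×10 = 120.
t* = √120 = 10.95 min.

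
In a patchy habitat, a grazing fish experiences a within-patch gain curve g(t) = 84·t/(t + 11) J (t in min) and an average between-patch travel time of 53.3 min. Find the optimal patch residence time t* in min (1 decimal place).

Maximise g(t)/(T+t): set derivative to zero → g'(t)(T+t) = g(t).
g'(t) = 84·11/(t + 11)². Setting 84·11/(t+11)² = 84t/[(t+11)(53.3+t)] gives 11(53.3+t) = t(t+11), so t² = 11×53.3 = 586.3.
t* = √586.3 = 24.21 min.

24.2 min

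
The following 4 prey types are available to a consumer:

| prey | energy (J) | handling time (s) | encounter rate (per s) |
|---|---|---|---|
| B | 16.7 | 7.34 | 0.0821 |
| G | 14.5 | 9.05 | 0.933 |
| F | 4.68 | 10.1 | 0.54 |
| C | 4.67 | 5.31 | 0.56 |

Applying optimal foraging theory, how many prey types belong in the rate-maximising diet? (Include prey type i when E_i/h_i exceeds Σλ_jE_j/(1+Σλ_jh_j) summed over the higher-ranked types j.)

E/h in descending order: B 2.28, G 1.6, C 0.879, F 0.463 J/s. The optimal diet is the largest prefix of this list for which every included type satisfies E_i/h_i > R on the types above it.
Rate on top 1: 0.8555. G: 1.6 > 0.8555 → include.
Rate on top 2: 1.483. C: 0.879 < 1.483 → exclude; stop.
Optimal diet: B, G — 2 of 4 types.

2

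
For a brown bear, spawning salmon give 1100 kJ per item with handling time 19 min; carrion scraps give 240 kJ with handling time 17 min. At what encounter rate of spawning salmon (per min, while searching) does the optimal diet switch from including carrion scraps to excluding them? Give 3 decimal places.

0.017 per min

The zero-one rule: include carrion scraps iff E₂/h₂ > λE₁/(1+λh₁). Equality gives the switch point.
λE₁h₂ = E₂ + λE₂h₁ ⇒ λ = E₂/(E₁h₂ − E₂h₁) = 240/(1.87e+04 − 4560) = 0.01697 per min.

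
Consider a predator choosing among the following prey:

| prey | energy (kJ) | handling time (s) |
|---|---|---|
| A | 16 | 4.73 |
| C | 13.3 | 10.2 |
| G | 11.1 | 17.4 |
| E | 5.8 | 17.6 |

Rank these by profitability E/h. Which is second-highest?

In descending order of E/h:
A: 16/4.73 = 3.38 kJ/s
C: 13.3/10.2 = 1.3 kJ/s
G: 11.1/17.4 = 0.638 kJ/s
E: 5.8/17.6 = 0.33 kJ/s

C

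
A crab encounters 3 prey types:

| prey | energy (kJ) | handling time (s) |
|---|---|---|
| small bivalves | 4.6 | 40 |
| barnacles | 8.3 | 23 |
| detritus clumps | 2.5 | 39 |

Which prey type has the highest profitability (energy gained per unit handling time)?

barnacles

In descending order of E/h:
barnacles: 8.3/23 = 0.361 kJ/s
small bivalves: 4.6/40 = 0.115 kJ/s
detritus clumps: 2.5/39 = 0.0641 kJ/s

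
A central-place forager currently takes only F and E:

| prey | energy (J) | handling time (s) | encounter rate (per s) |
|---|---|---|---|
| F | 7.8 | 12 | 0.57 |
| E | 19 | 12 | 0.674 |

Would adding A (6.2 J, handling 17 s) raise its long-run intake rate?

Intake rate on the current diet: R = (0.57×7.8 + 0.674×19) / (1 + 0.57×12 + 0.674×12) = 17.25/15.93 = 1.083 J/s.
Profitability of A: 6.2/17 = 0.3647 J/s.
0.3647 < 1.083, so adding A would lower the average — exclude it.

No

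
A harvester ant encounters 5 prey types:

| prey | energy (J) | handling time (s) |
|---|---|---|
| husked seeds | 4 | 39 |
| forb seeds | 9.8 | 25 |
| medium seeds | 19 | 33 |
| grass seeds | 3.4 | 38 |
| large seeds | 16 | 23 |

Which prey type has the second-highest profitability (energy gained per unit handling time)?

medium seeds

In descending order of E/h:
large seeds: 16/23 = 0.696 J/s
medium seeds: 19/33 = 0.576 J/s
forb seeds: 9.8/25 = 0.392 J/s
husked seeds: 4/39 = 0.103 J/s
grass seeds: 3.4/38 = 0.0895 J/s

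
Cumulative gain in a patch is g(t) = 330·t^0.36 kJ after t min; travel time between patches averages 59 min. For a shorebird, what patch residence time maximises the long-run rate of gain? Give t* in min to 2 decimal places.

33.19 min

By the marginal value theorem, leave when the instantaneous gain rate g'(t) equals the habitat-wide average g(t)/(T + t).
g'(t) = 0.36·330·t^-0.64. Setting 0.36·330·t^-0.64 = 330·t^0.36/(59+t) gives 0.36(59+t) = t, so 0.64·t = 0.36×59.
t* = 0.36×59/0.64 = 33.19 min.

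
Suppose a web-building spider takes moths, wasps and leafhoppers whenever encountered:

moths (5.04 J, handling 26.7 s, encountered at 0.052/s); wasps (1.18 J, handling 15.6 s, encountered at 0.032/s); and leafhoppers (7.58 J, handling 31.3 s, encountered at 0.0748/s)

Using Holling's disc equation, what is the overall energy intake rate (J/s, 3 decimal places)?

R = Σλ_iE_i / (1 + Σλ_ih_i)
Numerator: 0.052×5.04 + 0.032×1.18 + 0.0748×7.58 = 0.8668
Denominator: 1 + 0.052×26.7 + 0.032×15.6 + 0.0748×31.3 = 5.229
R = 0.8668/5.229 = 0.1658 J/s

0.166 J/s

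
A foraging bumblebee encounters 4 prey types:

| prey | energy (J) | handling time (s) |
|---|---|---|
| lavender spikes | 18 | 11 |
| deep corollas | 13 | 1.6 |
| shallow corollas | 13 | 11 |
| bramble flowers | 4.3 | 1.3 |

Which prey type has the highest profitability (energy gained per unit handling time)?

deep corollas

In descending order of E/h:
deep corollas: 13/1.6 = 8.12 J/s
bramble flowers: 4.3/1.3 = 3.31 J/s
lavender spikes: 18/11 = 1.64 J/s
shallow corollas: 13/11 = 1.18 J/s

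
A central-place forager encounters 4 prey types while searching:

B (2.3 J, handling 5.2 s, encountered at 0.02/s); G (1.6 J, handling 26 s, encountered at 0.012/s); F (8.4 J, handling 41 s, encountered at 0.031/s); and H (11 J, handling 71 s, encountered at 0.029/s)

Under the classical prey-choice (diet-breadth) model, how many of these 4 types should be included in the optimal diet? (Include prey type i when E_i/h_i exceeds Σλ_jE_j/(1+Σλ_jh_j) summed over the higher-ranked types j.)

3

Rank by E/h (J/s): B 0.442, F 0.205, H 0.155, G 0.0615. Include each in turn until the next type's E/h falls below the running intake rate.
Rate on top 1: 0.04167. F: 0.205 > 0.04167 → include.
Rate on top 2: 0.129. H: 0.155 > 0.129 → include.
Rate on top 3: 0.141. G: 0.0615 < 0.141 → exclude; stop.
Optimal diet: B, F, H — 3 of 4 types.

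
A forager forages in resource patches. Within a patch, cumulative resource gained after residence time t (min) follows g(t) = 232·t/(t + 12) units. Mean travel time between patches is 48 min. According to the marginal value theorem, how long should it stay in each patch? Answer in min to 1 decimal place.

24.0 min

Optimal t* satisfies g'(t*) = g(t*)/(T + t*).
g'(t) = 232·12/(t + 12)². Setting 232·12/(t+12)² = 232t/[(t+12)(48+t)] gives 12(48+t) = t(t+12), so t² = 12×48 = 576.
t* = √576 = 24 min.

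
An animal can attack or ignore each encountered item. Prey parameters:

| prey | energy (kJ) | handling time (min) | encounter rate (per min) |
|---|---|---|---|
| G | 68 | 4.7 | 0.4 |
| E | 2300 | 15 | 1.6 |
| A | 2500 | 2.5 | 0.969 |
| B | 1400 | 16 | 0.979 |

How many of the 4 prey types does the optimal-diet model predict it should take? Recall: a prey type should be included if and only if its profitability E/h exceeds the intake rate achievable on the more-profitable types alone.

E/h in descending order: A 1e+03, E 153, B 87.5, G 14.5 kJ/min. The optimal diet is the largest prefix of this list for which every included type satisfies E_i/h_i > R on the types above it.
Rate on top 1: 707.8. E: 153 < 707.8 → exclude; stop.
Optimal diet: A — 1 of 4 types.

1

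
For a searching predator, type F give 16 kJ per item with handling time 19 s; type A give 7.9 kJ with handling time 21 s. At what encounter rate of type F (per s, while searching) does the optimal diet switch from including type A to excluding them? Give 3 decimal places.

Drop type A once their profitability E₂/h₂ falls below the rate achievable on type F alone: E₂/h₂ = λE₁/(1 + λh₁).
Solve for λ: λE₁h₂ = E₂(1 + λh₁) → λ(E₁h₂ − E₂h₁) = E₂ → λ = E₂/(E₁h₂ − E₂h₁).
λ = 7.9/(16×21 − 7.9×19) = 7.9/185.9 = 0.0425 per s.

0.042 per s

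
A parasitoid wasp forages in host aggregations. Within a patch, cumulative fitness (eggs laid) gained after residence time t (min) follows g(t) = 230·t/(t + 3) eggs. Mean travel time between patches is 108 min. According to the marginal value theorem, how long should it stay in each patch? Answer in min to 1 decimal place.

18.0 min

Optimal t* satisfies g'(t*) = g(t*)/(T + t*).
g'(t) = 230·3/(t + 3)². Setting 230·3/(t+3)² = 230t/[(t+3)(108+t)] gives 3(108+t) = t(t+3), so t² = 3×108 = 324.
t* = √324 = 18 min.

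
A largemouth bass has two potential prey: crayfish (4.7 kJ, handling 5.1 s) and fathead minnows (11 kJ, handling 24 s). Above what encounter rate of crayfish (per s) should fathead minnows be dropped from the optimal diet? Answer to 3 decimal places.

0.194 per s

The zero-one rule: include fathead minnows iff E₂/h₂ > λE₁/(1+λh₁). Equality gives the switch point.
λE₁h₂ = E₂ + λE₂h₁ ⇒ λ = E₂/(E₁h₂ − E₂h₁) = 11/(112.8 − 56.1) = 0.194 per s.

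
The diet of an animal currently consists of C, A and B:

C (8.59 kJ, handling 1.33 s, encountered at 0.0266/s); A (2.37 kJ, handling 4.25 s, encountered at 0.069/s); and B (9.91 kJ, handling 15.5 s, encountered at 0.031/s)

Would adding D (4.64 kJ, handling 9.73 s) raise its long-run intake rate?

Yes

Intake rate on the current diet: R = (0.0266×8.59 + 0.069×2.37 + 0.031×9.91) / (1 + 0.0266×1.33 + 0.069×4.25 + 0.031×15.5) = 0.6992/1.809 = 0.3865 kJ/s.
D: E/h = 4.64/9.73 = 0.4769 kJ/s.
Since 0.4769 > R, including D increases the long-run rate.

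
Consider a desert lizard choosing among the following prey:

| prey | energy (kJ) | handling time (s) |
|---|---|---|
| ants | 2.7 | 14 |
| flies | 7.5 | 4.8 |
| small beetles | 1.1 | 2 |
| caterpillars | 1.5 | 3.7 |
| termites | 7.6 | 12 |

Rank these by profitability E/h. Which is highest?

Profitability E/h (kJ/s): ants = 2.7/14 = 0.193, flies = 7.5/4.8 = 1.56, small beetles = 1.1/2 = 0.55, caterpillars = 1.5/3.7 = 0.405, termites = 7.6/12 = 0.633.
Ranked: flies > termites > small beetles > caterpillars > ants.

flies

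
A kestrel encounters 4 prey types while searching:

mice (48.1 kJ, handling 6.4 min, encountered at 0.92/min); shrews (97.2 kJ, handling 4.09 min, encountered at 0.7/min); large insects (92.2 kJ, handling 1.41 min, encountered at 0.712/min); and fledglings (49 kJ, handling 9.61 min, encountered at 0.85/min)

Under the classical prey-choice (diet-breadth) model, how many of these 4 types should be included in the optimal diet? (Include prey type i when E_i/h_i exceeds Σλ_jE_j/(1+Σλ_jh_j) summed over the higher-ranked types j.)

Rank by E/h (kJ/min): large insects 65.4, shrews 23.8, mice 7.52, fledglings 5.1. Include each in turn until the next type's E/h falls below the running intake rate.
Rate on top 1: 32.76. shrews: 23.8 < 32.76 → exclude; stop.
Optimal diet: large insects — 1 of 4 types.

1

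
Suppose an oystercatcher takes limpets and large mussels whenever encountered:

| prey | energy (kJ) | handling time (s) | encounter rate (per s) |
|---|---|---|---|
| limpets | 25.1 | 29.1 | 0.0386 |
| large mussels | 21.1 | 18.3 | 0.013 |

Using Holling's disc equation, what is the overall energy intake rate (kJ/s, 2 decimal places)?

0.53 kJ/s

R = Σλ_iE_i / (1 + Σλ_ih_i)
Numerator: 0.0386×25.1 + 0.013×21.1 = 1.243
Denominator: 1 + 0.0386×29.1 + 0.013×18.3 = 2.361
R = 1.243/2.361 = 0.5265 kJ/s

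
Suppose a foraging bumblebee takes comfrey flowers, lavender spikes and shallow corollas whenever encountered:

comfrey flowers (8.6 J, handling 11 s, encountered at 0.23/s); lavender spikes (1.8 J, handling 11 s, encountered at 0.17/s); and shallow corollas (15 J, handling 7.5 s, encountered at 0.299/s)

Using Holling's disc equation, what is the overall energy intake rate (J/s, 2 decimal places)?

0.89 J/s

R = Σλ_iE_i / (1 + Σλ_ih_i)
Numerator: 0.23×8.6 + 0.17×1.8 + 0.299×15 = 6.769
Denominator: 1 + 0.23×11 + 0.17×11 + 0.299×7.5 = 7.643
R = 6.769/7.643 = 0.8857 J/s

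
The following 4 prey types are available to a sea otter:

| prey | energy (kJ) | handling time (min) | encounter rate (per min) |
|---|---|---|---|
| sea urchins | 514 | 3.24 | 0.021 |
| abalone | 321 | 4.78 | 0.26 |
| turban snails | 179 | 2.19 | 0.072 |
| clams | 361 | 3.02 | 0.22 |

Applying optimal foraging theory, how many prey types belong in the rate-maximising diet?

E/h in descending order: sea urchins 159, clams 120, turban snails 81.7, abalone 67.2 kJ/min. The optimal diet is the largest prefix of this list for which every included type satisfies E_i/h_i > R on the types above it.
Rate on top 1: 10.11. clams: 120 > 10.11 → include.
Rate on top 2: 52.07. turban snails: 81.7 > 52.07 → include.
Rate on top 3: 54.55. abalone: 67.2 > 54.55 → include.
Optimal diet: sea urchins, clams, turban snails, abalone — 4 of 4 types.

4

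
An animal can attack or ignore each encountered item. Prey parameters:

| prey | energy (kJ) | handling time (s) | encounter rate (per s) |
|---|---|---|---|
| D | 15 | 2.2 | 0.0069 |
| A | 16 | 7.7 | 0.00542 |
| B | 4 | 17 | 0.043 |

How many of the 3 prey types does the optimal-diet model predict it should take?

E/h in descending order: D 6.82, A 2.08, B 0.235 kJ/s. The optimal diet is the largest prefix of this list for which every included type satisfies E_i/h_i > R on the types above it.
Rate on top 1: 0.102. A: 2.08 > 0.102 → include.
Rate on top 2: 0.18. B: 0.235 > 0.18 → include.
Optimal diet: D, A, B — 3 of 3 types.

3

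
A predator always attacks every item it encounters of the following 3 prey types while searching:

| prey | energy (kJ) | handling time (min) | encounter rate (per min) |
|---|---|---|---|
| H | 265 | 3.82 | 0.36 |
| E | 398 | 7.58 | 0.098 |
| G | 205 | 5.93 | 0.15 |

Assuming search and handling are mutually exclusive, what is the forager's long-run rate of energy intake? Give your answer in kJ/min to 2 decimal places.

Energy encountered per unit search time: 0.36×265 + 0.098×398 + 0.15×205 = 165.2 kJ/min.
Handling time per unit search time: 0.36×3.82 + 0.098×7.58 + 0.15×5.93 = 3.008.
Rate = 165.2/(1 + 3.008) = 41.21 kJ/min.

41.21 kJ/min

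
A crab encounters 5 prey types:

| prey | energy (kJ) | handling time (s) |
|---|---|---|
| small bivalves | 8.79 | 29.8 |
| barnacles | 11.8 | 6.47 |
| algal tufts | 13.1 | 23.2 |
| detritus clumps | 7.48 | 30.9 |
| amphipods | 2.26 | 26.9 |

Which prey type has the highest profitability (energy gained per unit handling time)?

barnacles

In descending order of E/h:
barnacles: 11.8/6.47 = 1.82 kJ/s
algal tufts: 13.1/23.2 = 0.565 kJ/s
small bivalves: 8.79/29.8 = 0.295 kJ/s
detritus clumps: 7.48/30.9 = 0.242 kJ/s
amphipods: 2.26/26.9 = 0.084 kJ/s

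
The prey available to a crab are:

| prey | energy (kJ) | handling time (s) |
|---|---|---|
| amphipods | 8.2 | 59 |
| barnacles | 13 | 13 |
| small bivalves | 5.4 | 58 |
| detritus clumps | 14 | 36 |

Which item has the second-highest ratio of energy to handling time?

Profitability E/h (kJ/s): amphipods = 8.2/59 = 0.139, barnacles = 13/13 = 1, small bivalves = 5.4/58 = 0.0931, detritus clumps = 14/36 = 0.389.
Ranked: barnacles > detritus clumps > amphipods > small bivalves.

detritus clumps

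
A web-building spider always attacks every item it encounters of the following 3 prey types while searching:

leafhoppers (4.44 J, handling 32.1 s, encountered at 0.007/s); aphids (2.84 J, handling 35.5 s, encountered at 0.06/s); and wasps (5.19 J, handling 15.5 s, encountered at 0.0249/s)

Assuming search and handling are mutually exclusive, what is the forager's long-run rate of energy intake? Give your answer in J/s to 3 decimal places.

0.088 J/s

Energy encountered per unit search time: 0.007×4.44 + 0.06×2.84 + 0.0249×5.19 = 0.3307 J/s.
Handling time per unit search time: 0.007×32.1 + 0.06×35.5 + 0.0249×15.5 = 2.741.
Rate = 0.3307/(1 + 2.741) = 0.08841 J/s.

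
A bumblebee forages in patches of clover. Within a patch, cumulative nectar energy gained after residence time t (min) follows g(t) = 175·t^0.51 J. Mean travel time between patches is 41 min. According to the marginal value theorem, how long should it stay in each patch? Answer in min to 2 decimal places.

By the marginal value theorem, leave when the instantaneous gain rate g'(t) equals the habitat-wide average g(t)/(T + t).
g'(t) = 0.51·175·t^-0.49. Setting 0.51·175·t^-0.49 = 175·t^0.51/(41+t) gives 0.51(41+t) = t, so 0.49·t = 0.51×41.
t* = 0.51×41/0.49 = 42.67 min.

42.67 min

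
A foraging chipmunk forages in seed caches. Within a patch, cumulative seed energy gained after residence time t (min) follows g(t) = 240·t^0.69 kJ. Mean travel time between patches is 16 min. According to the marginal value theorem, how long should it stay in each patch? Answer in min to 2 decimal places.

By the marginal value theorem, leave when the instantaneous gain rate g'(t) equals the habitat-wide average g(t)/(T + t).
g'(t) = 0.69·240·t^-0.31. Setting 0.69·240·t^-0.31 = 240·t^0.69/(16+t) gives 0.69(16+t) = t, so 0.31·t = 0.69×16.
t* = 0.69×16/0.31 = 35.61 min.

35.61 min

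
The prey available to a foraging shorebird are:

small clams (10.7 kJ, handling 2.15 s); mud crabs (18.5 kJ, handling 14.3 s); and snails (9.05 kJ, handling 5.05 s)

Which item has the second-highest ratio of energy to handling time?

In descending order of E/h:
small clams: 10.7/2.15 = 4.98 kJ/s
snails: 9.05/5.05 = 1.79 kJ/s
mud crabs: 18.5/14.3 = 1.29 kJ/s

snails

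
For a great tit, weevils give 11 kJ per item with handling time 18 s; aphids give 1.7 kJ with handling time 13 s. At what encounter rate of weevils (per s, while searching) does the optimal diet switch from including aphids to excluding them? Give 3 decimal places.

Drop aphids once their profitability E₂/h₂ falls below the rate achievable on weevils alone: E₂/h₂ = λE₁/(1 + λh₁).
Solve for λ: λE₁h₂ = E₂(1 + λh₁) → λ(E₁h₂ − E₂h₁) = E₂ → λ = E₂/(E₁h₂ − E₂h₁).
λ = 1.7/(11×13 − 1.7×18) = 1.7/112.4 = 0.01512 per s.

0.015 per s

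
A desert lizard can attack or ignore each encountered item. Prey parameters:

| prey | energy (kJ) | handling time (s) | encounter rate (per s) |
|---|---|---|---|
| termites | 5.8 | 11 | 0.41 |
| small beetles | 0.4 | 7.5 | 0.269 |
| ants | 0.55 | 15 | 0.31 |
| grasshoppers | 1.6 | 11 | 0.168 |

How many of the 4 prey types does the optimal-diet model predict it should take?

1

E/h in descending order: termites 0.527, grasshoppers 0.145, small beetles 0.0533, ants 0.0367 kJ/s. The optimal diet is the largest prefix of this list for which every included type satisfies E_i/h_i > R on the types above it.
Rate on top 1: 0.4316. grasshoppers: 0.145 < 0.4316 → exclude; stop.
Optimal diet: termites — 1 of 4 types.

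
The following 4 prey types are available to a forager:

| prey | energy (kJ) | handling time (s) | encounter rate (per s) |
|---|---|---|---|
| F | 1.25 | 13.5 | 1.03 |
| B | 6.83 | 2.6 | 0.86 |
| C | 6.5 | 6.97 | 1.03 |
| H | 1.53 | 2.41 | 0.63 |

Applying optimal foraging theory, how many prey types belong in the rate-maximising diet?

Profitabilities (E/h, kJ/s): B 2.63, C 0.933, H 0.635, F 0.0926. Add prey in this order while the next type's profitability exceeds the intake rate on those already taken.
Rate on top 1: 1.815. C: 0.933 < 1.815 → exclude; stop.
Optimal diet: B — 1 of 4 types.

1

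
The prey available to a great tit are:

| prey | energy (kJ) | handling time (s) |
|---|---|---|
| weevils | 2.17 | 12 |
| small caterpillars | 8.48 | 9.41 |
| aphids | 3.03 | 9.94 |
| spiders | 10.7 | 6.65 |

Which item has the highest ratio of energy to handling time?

spiders

Profitability E/h (kJ/s): weevils = 2.17/12 = 0.181, small caterpillars = 8.48/9.41 = 0.901, aphids = 3.03/9.94 = 0.305, spiders = 10.7/6.65 = 1.61.
Ranked: spiders > small caterpillars > aphids > weevils.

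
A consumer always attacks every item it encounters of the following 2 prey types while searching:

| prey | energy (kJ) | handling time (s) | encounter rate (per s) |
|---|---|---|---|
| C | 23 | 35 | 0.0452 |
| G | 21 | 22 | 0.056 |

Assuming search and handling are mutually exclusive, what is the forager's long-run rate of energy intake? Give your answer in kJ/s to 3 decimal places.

R = (0.0452×23 + 0.056×21) / (1 + 0.0452×35 + 0.056×22) = 2.216/3.814 = 0.5809 kJ/s.

0.581 kJ/s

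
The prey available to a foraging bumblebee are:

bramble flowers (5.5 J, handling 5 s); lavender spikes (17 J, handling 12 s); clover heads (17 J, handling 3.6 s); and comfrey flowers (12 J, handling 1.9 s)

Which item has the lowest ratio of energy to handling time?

bramble flowers

In descending order of E/h:
comfrey flowers: 12/1.9 = 6.32 J/s
clover heads: 17/3.6 = 4.72 J/s
lavender spikes: 17/12 = 1.42 J/s
bramble flowers: 5.5/5 = 1.1 J/s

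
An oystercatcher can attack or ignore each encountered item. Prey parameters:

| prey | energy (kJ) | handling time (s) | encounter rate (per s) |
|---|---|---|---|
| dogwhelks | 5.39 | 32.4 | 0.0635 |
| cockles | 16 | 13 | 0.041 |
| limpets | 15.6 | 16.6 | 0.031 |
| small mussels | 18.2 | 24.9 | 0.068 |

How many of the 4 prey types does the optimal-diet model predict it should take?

E/h in descending order: cockles 1.23, limpets 0.94, small mussels 0.731, dogwhelks 0.166 kJ/s. The optimal diet is the largest prefix of this list for which every included type satisfies E_i/h_i > R on the types above it.
Rate on top 1: 0.4279. limpets: 0.94 > 0.4279 → include.
Rate on top 2: 0.5566. small mussels: 0.731 > 0.5566 → include.
Rate on top 3: 0.6355. dogwhelks: 0.166 < 0.6355 → exclude; stop.
Optimal diet: cockles, limpets, small mussels — 3 of 4 types.

3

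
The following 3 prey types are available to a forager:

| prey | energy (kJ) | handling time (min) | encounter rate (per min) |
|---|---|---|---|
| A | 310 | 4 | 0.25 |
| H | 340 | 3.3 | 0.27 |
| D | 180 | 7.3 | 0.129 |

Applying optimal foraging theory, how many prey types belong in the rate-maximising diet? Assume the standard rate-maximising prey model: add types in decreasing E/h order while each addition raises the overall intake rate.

2

E/h in descending order: H 103, A 77.5, D 24.7 kJ/min. The optimal diet is the largest prefix of this list for which every included type satisfies E_i/h_i > R on the types above it.
Rate on top 1: 48.55. A: 77.5 > 48.55 → include.
Rate on top 2: 58.56. D: 24.7 < 58.56 → exclude; stop.
Optimal diet: H, A — 2 of 3 types.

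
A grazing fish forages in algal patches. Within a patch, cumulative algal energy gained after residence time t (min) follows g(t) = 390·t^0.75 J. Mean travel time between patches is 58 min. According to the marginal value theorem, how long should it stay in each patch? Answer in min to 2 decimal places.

Maximise g(t)/(T+t): set derivative to zero → g'(t)(T+t) = g(t).
g'(t) = 0.75·390·t^-0.25. Setting 0.75·390·t^-0.25 = 390·t^0.75/(58+t) gives 0.75(58+t) = t, so 0.25·t = 0.75×58.
t* = 0.75×58/0.25 = 174 min.

174.00 min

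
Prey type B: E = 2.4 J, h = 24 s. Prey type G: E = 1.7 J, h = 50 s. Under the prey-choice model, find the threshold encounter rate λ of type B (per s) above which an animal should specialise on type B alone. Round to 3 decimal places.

0.021 per s

At the threshold, the rate on type B alone equals the profitability of type G: λ·2.4/(1 + λ·24) = 1.7/50 = 0.034.
Rearranging, λ(2.4 − 0.034×24) = 0.034, so λ = 0.034/1.584 = 0.02146 per s.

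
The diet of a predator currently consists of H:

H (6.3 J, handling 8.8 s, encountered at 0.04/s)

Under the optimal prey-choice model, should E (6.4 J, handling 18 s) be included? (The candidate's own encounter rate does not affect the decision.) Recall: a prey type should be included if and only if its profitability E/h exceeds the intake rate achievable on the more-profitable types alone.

Intake rate on the current diet: R = (0.04×6.3) / (1 + 0.04×8.8) = 0.252/1.352 = 0.1864 J/s.
E: E/h = 6.4/18 = 0.3556 J/s.
0.3556 > 0.1864, so adding E raises the average — include it.

Yes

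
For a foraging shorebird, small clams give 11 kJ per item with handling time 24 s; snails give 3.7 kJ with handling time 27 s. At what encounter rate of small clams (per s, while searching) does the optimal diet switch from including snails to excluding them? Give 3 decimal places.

Drop snails once their profitability E₂/h₂ falls below the rate achievable on small clams alone: E₂/h₂ = λE₁/(1 + λh₁).
Solve for λ: λE₁h₂ = E₂(1 + λh₁) → λ(E₁h₂ − E₂h₁) = E₂ → λ = E₂/(E₁h₂ − E₂h₁).
λ = 3.7/(11×27 − 3.7×24) = 3.7/208.2 = 0.01777 per s.

0.018 per s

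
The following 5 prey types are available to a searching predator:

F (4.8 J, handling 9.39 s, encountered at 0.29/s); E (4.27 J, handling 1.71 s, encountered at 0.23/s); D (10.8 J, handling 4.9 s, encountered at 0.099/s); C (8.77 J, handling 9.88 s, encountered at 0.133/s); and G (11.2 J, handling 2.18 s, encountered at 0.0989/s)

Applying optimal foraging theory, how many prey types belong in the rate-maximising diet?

Profitabilities (E/h, J/s): G 5.14, E 2.5, D 2.2, C 0.888, F 0.511. Add prey in this order while the next type's profitability exceeds the intake rate on those already taken.
Rate on top 1: 0.9112. E: 2.5 > 0.9112 → include.
Rate on top 2: 1.299. D: 2.2 > 1.299 → include.
Rate on top 3: 1.509. C: 0.888 < 1.509 → exclude; stop.
Optimal diet: G, E, D — 3 of 5 types.

3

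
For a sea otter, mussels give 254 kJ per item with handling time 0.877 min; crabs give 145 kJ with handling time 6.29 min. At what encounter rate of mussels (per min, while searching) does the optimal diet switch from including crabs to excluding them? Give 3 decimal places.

The zero-one rule: include crabs iff E₂/h₂ > λE₁/(1+λh₁). Equality gives the switch point.
λE₁h₂ = E₂ + λE₂h₁ ⇒ λ = E₂/(E₁h₂ − E₂h₁) = 145/(1598 − 127.2) = 0.09861 per min.

0.099 per min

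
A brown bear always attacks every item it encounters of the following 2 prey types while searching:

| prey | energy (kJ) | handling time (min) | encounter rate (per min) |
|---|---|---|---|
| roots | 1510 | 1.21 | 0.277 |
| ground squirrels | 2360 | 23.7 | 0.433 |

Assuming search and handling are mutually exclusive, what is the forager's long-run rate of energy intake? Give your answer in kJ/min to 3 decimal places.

R = (0.277×1510 + 0.433×2360) / (1 + 0.277×1.21 + 0.433×23.7) = 1440/11.6 = 124.2 kJ/min.

124.180 kJ/min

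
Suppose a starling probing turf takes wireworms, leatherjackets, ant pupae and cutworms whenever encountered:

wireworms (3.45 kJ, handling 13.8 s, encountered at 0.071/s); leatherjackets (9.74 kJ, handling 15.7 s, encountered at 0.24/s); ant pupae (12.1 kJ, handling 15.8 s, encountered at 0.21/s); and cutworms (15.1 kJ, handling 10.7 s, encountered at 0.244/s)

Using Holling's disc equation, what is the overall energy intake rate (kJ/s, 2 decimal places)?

Energy encountered per unit search time: 0.071×3.45 + 0.24×9.74 + 0.21×12.1 + 0.244×15.1 = 8.808 kJ/s.
Handling time per unit search time: 0.071×13.8 + 0.24×15.7 + 0.21×15.8 + 0.244×10.7 = 10.68.
Rate = 8.808/(1 + 10.68) = 0.7543 kJ/s.

0.75 kJ/s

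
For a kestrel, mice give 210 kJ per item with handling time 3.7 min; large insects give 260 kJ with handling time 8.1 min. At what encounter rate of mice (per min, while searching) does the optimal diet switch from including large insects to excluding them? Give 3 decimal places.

0.352 per min

At the threshold, the rate on mice alone equals the profitability of large insects: λ·210/(1 + λ·3.7) = 260/8.1 = 32.1.
Rearranging, λ(210 − 32.1×3.7) = 32.1, so λ = 32.1/91.23 = 0.3518 per min.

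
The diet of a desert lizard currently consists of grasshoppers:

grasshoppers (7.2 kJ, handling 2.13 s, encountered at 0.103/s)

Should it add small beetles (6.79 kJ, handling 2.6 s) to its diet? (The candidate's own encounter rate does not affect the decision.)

Yes

Intake rate on the current diet: R = (0.103×7.2) / (1 + 0.103×2.13) = 0.7416/1.219 = 0.6082 kJ/s.
Profitability of small beetles: 6.79/2.6 = 2.612 kJ/s.
2.612 > 0.6082, so adding small beetles raises the average — include it.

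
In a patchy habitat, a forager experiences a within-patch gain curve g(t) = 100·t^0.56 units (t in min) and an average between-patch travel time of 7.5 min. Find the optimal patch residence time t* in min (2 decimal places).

9.55 min

By the marginal value theorem, leave when the instantaneous gain rate g'(t) equals the habitat-wide average g(t)/(T + t).
g'(t) = 0.56·100·t^-0.44. Setting 0.56·100·t^-0.44 = 100·t^0.56/(7.5+t) gives 0.56(7.5+t) = t, so 0.44·t = 0.56×7.5.
t* = 0.56×7.5/0.44 = 9.545 min.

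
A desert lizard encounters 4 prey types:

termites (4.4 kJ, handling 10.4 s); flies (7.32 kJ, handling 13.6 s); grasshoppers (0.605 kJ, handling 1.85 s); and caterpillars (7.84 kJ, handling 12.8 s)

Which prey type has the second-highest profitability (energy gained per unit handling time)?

flies

Profitability E/h (kJ/s): termites = 4.4/10.4 = 0.423, flies = 7.32/13.6 = 0.538, grasshoppers = 0.605/1.85 = 0.327, caterpillars = 7.84/12.8 = 0.612.
Ranked: caterpillars > flies > termites > grasshoppers.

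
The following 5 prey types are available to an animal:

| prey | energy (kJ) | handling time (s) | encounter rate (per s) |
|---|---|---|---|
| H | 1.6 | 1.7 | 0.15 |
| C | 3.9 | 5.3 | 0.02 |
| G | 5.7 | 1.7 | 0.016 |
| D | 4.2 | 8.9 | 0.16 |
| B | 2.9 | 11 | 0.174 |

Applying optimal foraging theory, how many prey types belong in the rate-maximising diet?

4

Profitabilities (E/h, kJ/s): G 3.35, H 0.941, C 0.736, D 0.472, B 0.264. Add prey in this order while the next type's profitability exceeds the intake rate on those already taken.
Rate on top 1: 0.08879. H: 0.941 > 0.08879 → include.
Rate on top 2: 0.2583. C: 0.736 > 0.2583 → include.
Rate on top 3: 0.2948. D: 0.472 > 0.2948 → include.
Rate on top 4: 0.3845. B: 0.264 < 0.3845 → exclude; stop.
Optimal diet: G, H, C, D — 4 of 5 types.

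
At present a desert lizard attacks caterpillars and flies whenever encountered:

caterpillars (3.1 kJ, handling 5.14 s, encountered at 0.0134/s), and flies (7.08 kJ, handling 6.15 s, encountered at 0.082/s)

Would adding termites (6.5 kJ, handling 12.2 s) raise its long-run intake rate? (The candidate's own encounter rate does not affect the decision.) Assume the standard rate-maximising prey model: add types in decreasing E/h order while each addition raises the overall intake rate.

Intake rate on the current diet: R = (0.0134×3.1 + 0.082×7.08) / (1 + 0.0134×5.14 + 0.082×6.15) = 0.6221/1.573 = 0.3954 kJ/s.
Profitability of termites: 6.5/12.2 = 0.5328 kJ/s.
Since 0.5328 > R, including termites increases the long-run rate.

Yes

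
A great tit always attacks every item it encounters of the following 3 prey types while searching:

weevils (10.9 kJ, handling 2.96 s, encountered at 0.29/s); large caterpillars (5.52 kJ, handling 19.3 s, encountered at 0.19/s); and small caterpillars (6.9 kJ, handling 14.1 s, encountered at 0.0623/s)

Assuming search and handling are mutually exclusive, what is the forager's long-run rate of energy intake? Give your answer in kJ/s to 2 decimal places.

R = Σλ_iE_i / (1 + Σλ_ih_i)
Numerator: 0.29×10.9 + 0.19×5.52 + 0.0623×6.9 = 4.64
Denominator: 1 + 0.29×2.96 + 0.19×19.3 + 0.0623×14.1 = 6.404
R = 4.64/6.404 = 0.7245 kJ/s

0.72 kJ/s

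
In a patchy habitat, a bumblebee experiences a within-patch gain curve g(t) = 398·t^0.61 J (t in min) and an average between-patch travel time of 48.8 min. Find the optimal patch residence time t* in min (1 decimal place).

Maximise g(t)/(T+t): set derivative to zero → g'(t)(T+t) = g(t).
g'(t) = 0.61·398·t^-0.39. Setting 0.61·398·t^-0.39 = 398·t^0.61/(48.8+t) gives 0.61(48.8+t) = t, so 0.39·t = 0.61×48.8.
t* = 0.61×48.8/0.39 = 76.33 min.

76.3 min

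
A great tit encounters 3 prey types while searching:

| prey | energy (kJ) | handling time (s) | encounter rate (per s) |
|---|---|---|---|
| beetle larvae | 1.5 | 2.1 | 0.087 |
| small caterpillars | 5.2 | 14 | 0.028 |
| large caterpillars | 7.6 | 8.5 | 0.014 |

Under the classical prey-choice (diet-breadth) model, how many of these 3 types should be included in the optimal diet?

3

E/h in descending order: large caterpillars 0.894, beetle larvae 0.714, small caterpillars 0.371 kJ/s. The optimal diet is the largest prefix of this list for which every included type satisfies E_i/h_i > R on the types above it.
Rate on top 1: 0.09508. beetle larvae: 0.714 > 0.09508 → include.
Rate on top 2: 0.182. small caterpillars: 0.371 > 0.182 → include.
Optimal diet: large caterpillars, beetle larvae, small caterpillars — 3 of 3 types.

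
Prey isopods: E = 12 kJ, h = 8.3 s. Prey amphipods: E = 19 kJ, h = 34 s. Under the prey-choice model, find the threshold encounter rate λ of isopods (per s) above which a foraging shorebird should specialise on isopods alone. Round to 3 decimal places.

Drop amphipods once their profitability E₂/h₂ falls below the rate achievable on isopods alone: E₂/h₂ = λE₁/(1 + λh₁).
Solve for λ: λE₁h₂ = E₂(1 + λh₁) → λ(E₁h₂ − E₂h₁) = E₂ → λ = E₂/(E₁h₂ − E₂h₁).
λ = 19/(12×34 − 19×8.3) = 19/250.3 = 0.07591 per s.

0.076 per s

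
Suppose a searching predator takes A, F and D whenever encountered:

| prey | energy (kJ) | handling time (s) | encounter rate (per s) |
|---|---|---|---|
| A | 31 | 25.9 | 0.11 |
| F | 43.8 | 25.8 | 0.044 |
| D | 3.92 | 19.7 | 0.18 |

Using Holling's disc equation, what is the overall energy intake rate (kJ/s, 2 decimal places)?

0.71 kJ/s

R = (0.11×31 + 0.044×43.8 + 0.18×3.92) / (1 + 0.11×25.9 + 0.044×25.8 + 0.18×19.7) = 6.043/8.53 = 0.7084 kJ/s.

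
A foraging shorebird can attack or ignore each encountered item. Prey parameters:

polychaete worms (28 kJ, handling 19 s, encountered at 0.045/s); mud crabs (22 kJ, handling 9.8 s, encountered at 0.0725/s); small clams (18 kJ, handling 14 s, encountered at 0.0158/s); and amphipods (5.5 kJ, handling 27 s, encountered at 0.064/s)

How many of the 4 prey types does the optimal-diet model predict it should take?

3

E/h in descending order: mud crabs 2.24, polychaete worms 1.47, small clams 1.29, amphipods 0.204 kJ/s. The optimal diet is the largest prefix of this list for which every included type satisfies E_i/h_i > R on the types above it.
Rate on top 1: 0.9325. polychaete worms: 1.47 > 0.9325 → include.
Rate on top 2: 1.113. small clams: 1.29 > 1.113 → include.
Rate on top 3: 1.127. amphipods: 0.204 < 1.127 → exclude; stop.
Optimal diet: mud crabs, polychaete worms, small clams — 3 of 4 types.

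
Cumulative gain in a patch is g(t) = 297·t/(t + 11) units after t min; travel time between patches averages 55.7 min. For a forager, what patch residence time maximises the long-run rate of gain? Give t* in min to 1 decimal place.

By the marginal value theorem, leave when the instantaneous gain rate g'(t) equals the habitat-wide average g(t)/(T + t).
g'(t) = 297·11/(t + 11)². Setting 297·11/(t+11)² = 297t/[(t+11)(55.7+t)] gives 11(55.7+t) = t(t+11), so t² = 11×55.7 = 612.7.
t* = √612.7 = 24.75 min.

24.8 min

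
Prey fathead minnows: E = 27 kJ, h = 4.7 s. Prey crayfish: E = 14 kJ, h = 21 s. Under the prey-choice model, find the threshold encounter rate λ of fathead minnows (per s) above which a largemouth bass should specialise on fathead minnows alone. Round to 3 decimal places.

0.028 per s

At the threshold, the rate on fathead minnows alone equals the profitability of crayfish: λ·27/(1 + λ·4.7) = 14/21 = 0.6667.
Rearranging, λ(27 − 0.6667×4.7) = 0.6667, so λ = 0.6667/23.87 = 0.02793 per s.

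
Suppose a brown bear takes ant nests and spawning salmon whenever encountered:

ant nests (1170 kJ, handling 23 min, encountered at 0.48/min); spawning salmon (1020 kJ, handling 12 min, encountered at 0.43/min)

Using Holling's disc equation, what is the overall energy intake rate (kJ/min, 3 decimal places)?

58.151 kJ/min

R = (0.48×1170 + 0.43×1020) / (1 + 0.48×23 + 0.43×12) = 1000/17.2 = 58.15 kJ/min.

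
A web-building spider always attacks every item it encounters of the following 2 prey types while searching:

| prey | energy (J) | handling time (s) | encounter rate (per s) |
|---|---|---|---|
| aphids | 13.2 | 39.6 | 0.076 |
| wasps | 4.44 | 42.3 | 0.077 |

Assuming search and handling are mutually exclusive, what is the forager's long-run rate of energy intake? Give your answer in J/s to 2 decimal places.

0.19 J/s

R = Σλ_iE_i / (1 + Σλ_ih_i)
Numerator: 0.076×13.2 + 0.077×4.44 = 1.345
Denominator: 1 + 0.076×39.6 + 0.077×42.3 = 7.267
R = 1.345/7.267 = 0.1851 J/s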